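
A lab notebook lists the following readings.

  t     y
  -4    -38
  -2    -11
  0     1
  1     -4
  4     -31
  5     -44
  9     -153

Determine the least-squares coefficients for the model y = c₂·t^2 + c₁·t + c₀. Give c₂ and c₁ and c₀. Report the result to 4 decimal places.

Setting ∂/∂c₂ … = 0 gives: 7715·c₂ + 847·c₁ + 143·c₀ = -14645;  847·c₂ + 143·c₁ + 13·c₀ = -1551;  143·c₂ + 13·c₁ + 7·c₀ = -280.
(Σt^2·t^2 = 7715, Σt^2·t = 847, Σt^2 = 143, Σt·t = 143, Σt = 13, Σ1 = 7, Σt^2·y = -14645, Σt·y = -1551, Σy = -280.)
Inverting the 3×3 Gram matrix, [c₂, c₁, c₀]ᵀ = [-1614715/810978, 864257/810978, -176308/135163]ᵀ.

c₂ = -1.9911, c₁ = 1.0657, c₀ = -1.3044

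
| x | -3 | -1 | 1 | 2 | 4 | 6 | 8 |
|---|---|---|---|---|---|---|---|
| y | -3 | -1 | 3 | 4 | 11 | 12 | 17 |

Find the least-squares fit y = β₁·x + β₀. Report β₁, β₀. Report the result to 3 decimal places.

The normal system MᵀM·[β₁, β₀]ᵀ = Mᵀy is [[131, 17]; [17, 7]]·[β₁, β₀]ᵀ = [273, 43]ᵀ.
det = 131·7 − 17² = 628.
β₁ = (273·7 − 17·43)/628 = 295/157; β₀ = (131·43 − 17·273)/628 = 248/157.

β₁ = 1.879, β₀ = 1.580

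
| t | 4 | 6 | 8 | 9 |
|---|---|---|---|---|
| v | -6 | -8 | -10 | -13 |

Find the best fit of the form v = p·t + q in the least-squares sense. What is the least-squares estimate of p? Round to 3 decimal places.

The normal system XᵀX·[p, q]ᵀ = Xᵀv is [[197, 27]; [27, 4]]·[p, q]ᵀ = [-269, -37]ᵀ.
det = 197·4 − 27² = 59.
p = ((-269)·4 − 27·(-37))/59 = -77/59; q = (197·(-37) − 27·(-269))/59 = -26/59.

p = -1.305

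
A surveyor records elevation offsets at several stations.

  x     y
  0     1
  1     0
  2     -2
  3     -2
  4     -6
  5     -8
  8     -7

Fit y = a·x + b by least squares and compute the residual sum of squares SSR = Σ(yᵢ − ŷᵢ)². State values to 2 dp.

SSR = 15.49

Entries of MᵀM: Σx·x = 119, Σx = 23, Σ1 = 7.
And Σx·y = -130, Σy = -24.
Δ = 119·7 − 23² = 304.
a = ((-130)·7 − 23·(-24))/304 = -179/152; b = (119·(-24) − 23·(-130))/304 = 67/152.
Residuals: 85/152, 14/19, -13/152, 83/76, -263/152, -97/38, 301/152; SSR = 1177/76.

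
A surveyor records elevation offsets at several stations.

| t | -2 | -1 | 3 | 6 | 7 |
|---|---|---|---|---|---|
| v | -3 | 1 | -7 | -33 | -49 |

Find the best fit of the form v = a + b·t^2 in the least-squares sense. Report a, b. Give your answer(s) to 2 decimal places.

The normal equations are: 5·a + 99·b = -91;  99·a + 3795·b = -3663.
det = 5·3795 − 99² = 9174.
a = ((-91)·3795 − 99·(-3663))/9174 = 262/139; b = (5·(-3663) − 99·(-91))/9174 = -141/139.

a = 1.88, b = -1.01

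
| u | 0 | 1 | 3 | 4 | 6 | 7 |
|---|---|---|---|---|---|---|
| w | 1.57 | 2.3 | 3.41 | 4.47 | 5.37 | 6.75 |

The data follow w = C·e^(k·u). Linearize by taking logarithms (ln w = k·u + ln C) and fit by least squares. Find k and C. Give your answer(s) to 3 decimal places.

k = 0.196, C = 1.785

Let Y = ln w. Fitting Y = k·u + ln C by least squares:
XᵀX = [[111.0000, 21.0000]; [21.0000, 6]], rhs = [33.9544, 7.5985]ᵀ  (here Σu = 21.0000, Σ(u)² = 111.0000, Σln w = 7.5985, Σu·ln w = 33.9544).
Δ = 111.0000·6 − (21.0000)² = 225.0000; k = (33.9544·6 − 21.0000·7.5985)/225.0000 = 0.19626, ln C = (111.0000·7.5985 − 21.0000·33.9544)/225.0000 = 0.57950, so C = exp(0.57950) = 1.78514.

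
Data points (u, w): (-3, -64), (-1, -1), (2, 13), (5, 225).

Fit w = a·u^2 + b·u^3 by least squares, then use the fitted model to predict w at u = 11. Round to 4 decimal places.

ŵ = 2548.6199

AᵀA·[a, b]ᵀ = Aᵀw reads: 723·a + 2913·b = 5100;  2913·a + 16419·b = 29958.
(Σu^2·u^2 = 723, Σu^2·u^3 = 2913, Σu^3·u^3 = 16419, Σu^2·w = 5100, Σu^3·w = 29958.)
Eliminating b: 16419·(row 1) − 2913·(row 2) gives 3385368·a = 16419·5100 − 2913·29958 = -3530754, so a = -196153/188076.
Then b = (29958 − 2913·(-196153/188076))/16419 = 377963/188076.
At u = 11: ŵ = (-196153/188076)·(121) + (377963/188076)·(1331) = 5706360/2239.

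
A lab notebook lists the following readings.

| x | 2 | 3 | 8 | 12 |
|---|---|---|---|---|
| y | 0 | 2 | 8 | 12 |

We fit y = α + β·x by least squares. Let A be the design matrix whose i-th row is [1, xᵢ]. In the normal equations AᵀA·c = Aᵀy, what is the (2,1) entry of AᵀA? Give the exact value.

25

Row 2 ↔ basis x, column 1 ↔ basis 1, so (AᵀA)_{2,1} = Σᵢ x = (2)·(1) + (3)·(1) + (8)·(1) + (12)·(1) = 25.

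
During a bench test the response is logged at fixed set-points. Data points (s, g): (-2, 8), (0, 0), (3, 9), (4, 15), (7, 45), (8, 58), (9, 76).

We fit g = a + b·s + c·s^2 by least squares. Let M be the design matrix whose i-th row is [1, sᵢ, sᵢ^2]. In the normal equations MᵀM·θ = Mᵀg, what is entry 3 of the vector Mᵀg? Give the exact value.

12426

Entry 3 ↔ basis s^2, so (Mᵀg)_{3} = Σᵢ (s^2)·gᵢ = (4)·(8) + (0)·(0) + (9)·(9) + (16)·(15) + (49)·(45) + (64)·(58) + (81)·(76) = 12426.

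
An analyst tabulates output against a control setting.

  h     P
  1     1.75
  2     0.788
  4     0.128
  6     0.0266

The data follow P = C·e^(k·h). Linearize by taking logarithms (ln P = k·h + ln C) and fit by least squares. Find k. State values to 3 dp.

k = -0.846

With ln Pᵢ as the transformed response and hᵢ as the regressor:
Σh = 13.0000, Σ(h)² = 57.0000, Σln P = -5.3612, Σh·ln P = -29.9009.
Normal system: [[57.0000, 13.0000]; [13.0000, 4]]·[k, ln C]ᵀ = [-29.9009, -5.3612]ᵀ.
Solving (det = 59.0000): k = -0.84589, ln C = 1.40885.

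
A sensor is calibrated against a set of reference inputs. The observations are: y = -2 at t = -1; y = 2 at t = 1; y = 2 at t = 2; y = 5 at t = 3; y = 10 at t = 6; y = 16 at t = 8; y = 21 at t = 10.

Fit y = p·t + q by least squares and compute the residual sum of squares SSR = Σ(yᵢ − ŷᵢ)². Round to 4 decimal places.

SSR = 7.1099

Compute the Gram sums: Σt·t = 215, Σt = 29, Σ1 = 7.
For Aᵀy: Σt·y = 421, Σy = 54.
Normal equations: [[215, 29]; [29, 7]]·[p, q]ᵀ = [421, 54]ᵀ.
Eliminating q: 7·(row 1) − 29·(row 2) gives 664·p = 7·421 − 29·54 = 1381, so p = 1381/664.
Then q = (54 − 29·(1381/664))/7 = -599/664.
Residuals: 163/166, 273/332, -835/664, -28/83, -1047/664, 175/664, 733/664; SSR = 4721/664.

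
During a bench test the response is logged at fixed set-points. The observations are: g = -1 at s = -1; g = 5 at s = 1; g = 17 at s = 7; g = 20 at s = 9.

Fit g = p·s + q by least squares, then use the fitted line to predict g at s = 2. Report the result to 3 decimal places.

ĝ = 6.103

Forming XᵀX = [[132, 16]; [16, 4]] and Xᵀg = [305, 41]ᵀ gives XᵀX·[p, q]ᵀ = Xᵀg.
det = 132·4 − 16² = 272.
p = (305·4 − 16·41)/272 = 141/68; q = (132·41 − 16·305)/272 = 133/68.
At s = 2: ĝ = (141/68)·(2) + (133/68)·(1) = 415/68.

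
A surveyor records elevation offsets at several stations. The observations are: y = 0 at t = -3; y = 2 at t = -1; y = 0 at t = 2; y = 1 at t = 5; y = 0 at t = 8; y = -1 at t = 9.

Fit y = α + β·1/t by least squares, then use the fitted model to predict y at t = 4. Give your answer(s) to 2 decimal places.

With design matrix M, MᵀM = [[6, -143/360]; [-143/360, 185209/129600]] and Mᵀy = [2, -86/45]ᵀ.
Δ = 6·(185209/129600) − (-143/360)² = 218161/25920.
α = (2·(185209/129600) − (-143/360)·(-86/45))/(218161/25920) = 16002/64165; β = (6·(-86/45) − (-143/360)·2)/(218161/25920) = -16272/12833.
At t = 4: ŷ = (16002/64165)·(1) + (-16272/12833)·(1/4) = -4338/64165.

ŷ = -0.07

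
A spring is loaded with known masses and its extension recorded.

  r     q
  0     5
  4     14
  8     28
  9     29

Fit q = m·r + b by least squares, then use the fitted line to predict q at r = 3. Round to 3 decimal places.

Sums needed: Σr·r = 161, Σr = 21, Σ1 = 4.
And Σr·q = 541, Σq = 76.
Normal equations: [[161, 21]; [21, 4]]·[m, b]ᵀ = [541, 76]ᵀ.
det = 161·4 − 21² = 203.
m = (541·4 − 21·76)/203 = 568/203; b = (161·76 − 21·541)/203 = 125/29.
At r = 3: q̂ = (568/203)·(3) + (125/29)·(1) = 2579/203.

q̂ = 12.704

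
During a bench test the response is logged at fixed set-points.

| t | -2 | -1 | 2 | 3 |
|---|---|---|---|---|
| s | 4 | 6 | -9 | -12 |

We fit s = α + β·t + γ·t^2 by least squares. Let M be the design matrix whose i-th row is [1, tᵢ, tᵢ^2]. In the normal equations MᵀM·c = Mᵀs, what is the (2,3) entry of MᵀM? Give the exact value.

26

Row 2 ↔ basis t, column 3 ↔ basis t^2, so (MᵀM)_{2,3} = Σᵢ (t)·(t^2) = (-2)·(4) + (-1)·(1) + (2)·(4) + (3)·(9) = 26.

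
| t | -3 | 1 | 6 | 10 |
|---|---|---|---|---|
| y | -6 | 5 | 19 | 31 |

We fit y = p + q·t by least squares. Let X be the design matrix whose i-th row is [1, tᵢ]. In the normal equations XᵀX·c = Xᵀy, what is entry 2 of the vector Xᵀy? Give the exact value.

Entry 2 ↔ basis t, so (Xᵀy)_{2} = Σᵢ (t)·yᵢ = (-3)·(-6) + (1)·(5) + (6)·(19) + (10)·(31) = 447.

447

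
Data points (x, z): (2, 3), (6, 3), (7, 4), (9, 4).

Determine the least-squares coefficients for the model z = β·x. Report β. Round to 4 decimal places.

β = 0.5176

AᵀA·[β]ᵀ = Aᵀz reads: 170·β = 88.
β = 88/170 = 0.517647.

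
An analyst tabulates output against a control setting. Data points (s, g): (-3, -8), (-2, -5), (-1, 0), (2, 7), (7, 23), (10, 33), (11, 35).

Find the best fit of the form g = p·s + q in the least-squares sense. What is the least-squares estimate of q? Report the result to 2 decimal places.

Entries of AᵀA: Σs·s = 288, Σs = 24, Σ1 = 7.
Right-hand side: Σs·g = 924, Σg = 85.
Eliminating q: 7·(row 1) − 24·(row 2) gives 1440·p = 7·924 − 24·85 = 4428, so p = 123/40.
Then q = (85 − 24·(123/40))/7 = 8/5.

q = 1.60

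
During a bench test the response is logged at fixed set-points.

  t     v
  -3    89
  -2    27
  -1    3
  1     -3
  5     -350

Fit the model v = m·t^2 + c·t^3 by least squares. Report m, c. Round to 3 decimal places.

MᵀM·[m, c]ᵀ = Mᵀv reads: 724·m + 2850·c = -7841;  2850·m + 16420·c = -46375.
Determinant 724·16420 − 2850² = 3765580.
m = ((-7841)·16420 − 2850·(-46375))/3765580 = 341953/376558; c = (724·(-46375) − 2850·(-7841))/3765580 = -1122865/376558.

m = 0.908, c = -2.982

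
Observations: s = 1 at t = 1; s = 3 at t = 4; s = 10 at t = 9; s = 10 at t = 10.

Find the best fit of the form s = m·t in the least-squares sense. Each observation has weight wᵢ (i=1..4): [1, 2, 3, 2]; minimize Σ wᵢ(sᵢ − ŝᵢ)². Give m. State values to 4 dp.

m = 1.0399

Forming AᵀWA = [[476]] and AᵀWs = [495]ᵀ gives AᵀWA·[m]ᵀ = AᵀWs.
Hence m = 495 / 476 ≈ 1.03992.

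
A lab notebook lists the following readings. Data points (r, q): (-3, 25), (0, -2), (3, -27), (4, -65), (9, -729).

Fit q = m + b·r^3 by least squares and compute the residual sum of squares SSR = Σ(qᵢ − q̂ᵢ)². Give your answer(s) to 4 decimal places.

With design matrix M, MᵀM = [[5, 793]; [793, 536995]] and Mᵀq = [-798, -537005]ᵀ.
Δ = 5·536995 − 793² = 2056126.
m = ((-798)·536995 − 793·(-537005))/2056126 = -2677045/2056126; b = (5·(-537005) − 793·(-798))/2056126 = -2052211/2056126.
Residuals: -664751/1028063, -1435207/2056126, 1285670/1028063, 370359/2056126, -88495/1028063; SSR = 5159059/2056126.

SSR = 2.5091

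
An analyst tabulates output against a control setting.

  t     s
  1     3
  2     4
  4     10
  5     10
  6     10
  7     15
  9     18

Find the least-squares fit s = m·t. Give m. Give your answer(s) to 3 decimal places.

The normal equations are: 212·m = 428.
(Σt·t = 212, Σt·s = 428.)
m = 428/212 = 2.01887.

m = 2.019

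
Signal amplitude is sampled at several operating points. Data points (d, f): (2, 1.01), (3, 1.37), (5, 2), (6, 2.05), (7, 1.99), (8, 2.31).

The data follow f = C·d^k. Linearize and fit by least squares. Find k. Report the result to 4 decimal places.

With ln fᵢ as the transformed response and ln dᵢ as the regressor:
Sums: Σln d = 9.2183, Σ(ln d)² = 15.5987, Σln f = 3.2611, Σln d·ln f = 5.8346.
Normal system: [[15.5987, 9.2183]; [9.2183, 6]]·[k, ln C]ᵀ = [5.8346, 3.2611]ᵀ.
Slope k = (n·Σln d·ln f − Σln d·Σln f)/(n·Σ(ln d)² − (Σln d)²) = (6·5.8346 − 9.2183·3.2611)/8.6152 = 0.57403; ln C = (Σln f − k·Σln d)/n = -0.33841.

k = 0.5740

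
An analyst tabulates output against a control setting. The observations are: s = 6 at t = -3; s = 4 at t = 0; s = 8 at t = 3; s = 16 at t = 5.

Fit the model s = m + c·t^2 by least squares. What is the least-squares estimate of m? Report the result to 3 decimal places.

With design matrix A, AᵀA = [[4, 43]; [43, 787]] and Aᵀs = [34, 526]ᵀ.
Eliminating c: 787·(row 1) − 43·(row 2) gives 1299·m = 787·34 − 43·526 = 4140, so m = 1380/433.
Then c = (526 − 43·(1380/433))/787 = 214/433.

m = 3.187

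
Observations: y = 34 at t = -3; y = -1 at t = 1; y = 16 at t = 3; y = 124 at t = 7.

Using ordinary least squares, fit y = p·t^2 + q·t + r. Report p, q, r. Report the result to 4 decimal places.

MᵀM·[p, q, r]ᵀ = Mᵀy reads: 2564·p + 344·q + 68·r = 6525;  344·p + 68·q + 8·r = 813;  68·p + 8·q + 4·r = 173.
Solving the 3×3 system (Gaussian elimination) gives p = 143/48, q = -229/78, r = -317/208.

p = 2.9792, q = -2.9359, r = -1.5240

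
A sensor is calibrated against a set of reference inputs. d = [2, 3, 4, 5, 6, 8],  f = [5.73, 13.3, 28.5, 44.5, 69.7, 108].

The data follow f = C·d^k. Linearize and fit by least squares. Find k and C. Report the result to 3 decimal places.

k = 2.179, C = 1.291

With ln fᵢ as the transformed response and ln dᵢ as the regressor:
Σln d = 8.6587, Σ(ln d)² = 13.7340, Σln f = 20.4052, Σln d·ln f = 32.1463.
Equations: 13.7340·k + 8.6587·ln C = 32.1463;  8.6587·k + 6·ln C = 20.4052.
Solving (det = 7.4309): k = 2.17949, ln C = 0.25560, so C = exp(0.25560) = 1.29124.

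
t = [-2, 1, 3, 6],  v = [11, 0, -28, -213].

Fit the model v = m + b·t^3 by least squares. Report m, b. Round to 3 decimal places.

m = 1.071, b = -0.993

From the data, Σ1 = 4, Σt^3 = 236, Σt^3·t^3 = 47450.
Right-hand side: Σv = -230, Σt^3·v = -46852.
Δ = 4·47450 − 236² = 134104.
m = ((-230)·47450 − 236·(-46852))/134104 = 35893/33526; b = (4·(-46852) − 236·(-230))/134104 = -16641/16763.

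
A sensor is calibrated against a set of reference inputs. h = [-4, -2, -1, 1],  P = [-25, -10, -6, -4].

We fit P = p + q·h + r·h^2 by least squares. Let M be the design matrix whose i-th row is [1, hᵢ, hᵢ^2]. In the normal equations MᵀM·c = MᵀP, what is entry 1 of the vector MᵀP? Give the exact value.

-45

Entry 1 ↔ basis 1, so (MᵀP)_{1} = Σᵢ Pᵢ = (1)·(-25) + (1)·(-10) + (1)·(-6) + (1)·(-4) = -45.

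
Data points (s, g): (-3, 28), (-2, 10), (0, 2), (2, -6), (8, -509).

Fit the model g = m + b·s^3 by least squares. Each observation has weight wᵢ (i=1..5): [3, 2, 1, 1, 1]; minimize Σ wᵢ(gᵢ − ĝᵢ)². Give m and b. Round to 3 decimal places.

m = 1.597, b = -0.997

Forming XᵀWX = [[8, 423]; [423, 264523]] and XᵀWg = [-409, -263084]ᵀ gives XᵀWX·[m, b]ᵀ = XᵀWg.
Eliminating b: 264523·(row 1) − 423·(row 2) gives 1937255·m = 264523·(-409) − 423·(-263084) = 3094625, so m = 618925/387451.
Then b = ((-263084) − 423·(618925/387451))/264523 = -386333/387451.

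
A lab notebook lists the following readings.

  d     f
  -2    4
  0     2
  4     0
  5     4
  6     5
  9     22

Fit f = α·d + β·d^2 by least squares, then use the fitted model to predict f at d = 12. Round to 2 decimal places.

f̂ = 44.55

Sums needed: Σd·d = 162, Σd·d^2 = 1126, Σd^2·d^2 = 8754.
For Mᵀf: Σd·f = 240, Σd^2·f = 2078.
Normal equations: [[162, 1126]; [1126, 8754]]·[α, β]ᵀ = [240, 2078]ᵀ.
Δ = 162·8754 − 1126² = 150272.
α = (240·8754 − 1126·2078)/150272 = -59717/37568; β = (162·2078 − 1126·240)/150272 = 16599/37568.
At d = 12: f̂ = (-59717/37568)·(12) + (16599/37568)·(144) = 418413/9392.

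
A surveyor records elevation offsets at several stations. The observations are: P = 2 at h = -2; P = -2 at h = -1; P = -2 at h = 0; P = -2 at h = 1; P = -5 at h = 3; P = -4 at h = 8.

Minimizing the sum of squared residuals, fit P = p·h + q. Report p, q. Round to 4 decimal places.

p = -0.4809, q = -1.4453

With design matrix M, MᵀM = [[79, 9]; [9, 6]] and MᵀP = [-51, -13]ᵀ.
Eliminating q: 6·(row 1) − 9·(row 2) gives 393·p = 6·(-51) − 9·(-13) = -189, so p = -63/131.
Then q = ((-13) − 9·(-63/131))/6 = -568/393.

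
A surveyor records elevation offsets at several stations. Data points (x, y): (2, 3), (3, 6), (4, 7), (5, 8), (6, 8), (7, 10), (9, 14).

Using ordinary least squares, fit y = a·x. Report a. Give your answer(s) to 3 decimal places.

a = 1.527

Entries of MᵀM: Σx·x = 220.
And Σx·y = 336.
Normal equations: [[220]]·[a]ᵀ = [336]ᵀ.
Hence a = 336 / 220 ≈ 1.52727.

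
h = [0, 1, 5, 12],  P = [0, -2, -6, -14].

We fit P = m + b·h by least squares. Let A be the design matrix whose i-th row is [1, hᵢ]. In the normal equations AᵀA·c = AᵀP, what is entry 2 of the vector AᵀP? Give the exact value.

Entry 2 ↔ basis h, so (AᵀP)_{2} = Σᵢ (h)·Pᵢ = (0)·(0) + (1)·(-2) + (5)·(-6) + (12)·(-14) = -200.

-200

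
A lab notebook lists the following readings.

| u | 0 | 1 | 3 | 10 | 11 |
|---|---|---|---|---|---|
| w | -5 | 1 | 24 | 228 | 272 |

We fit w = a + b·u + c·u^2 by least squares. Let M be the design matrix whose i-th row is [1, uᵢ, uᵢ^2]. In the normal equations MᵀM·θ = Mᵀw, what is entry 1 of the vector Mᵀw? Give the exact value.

Entry 1 ↔ basis 1, so (Mᵀw)_{1} = Σᵢ wᵢ = (1)·(-5) + (1)·(1) + (1)·(24) + (1)·(228) + (1)·(272) = 520.

520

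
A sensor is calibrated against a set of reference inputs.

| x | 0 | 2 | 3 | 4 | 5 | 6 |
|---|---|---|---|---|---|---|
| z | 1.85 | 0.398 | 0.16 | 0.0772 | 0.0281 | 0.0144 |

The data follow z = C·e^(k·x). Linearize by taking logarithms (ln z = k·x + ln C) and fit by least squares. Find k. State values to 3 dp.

k = -0.822

Taking logs, ln z = k·x + ln C, so regress ln z on x.
Σx = 20.0000, Σ(x)² = 90.0000, Σln z = -12.5126, Σx·ln z = -60.8889.
Normal system: [[90.0000, 20.0000]; [20.0000, 6]]·[k, ln C]ᵀ = [-60.8889, -12.5126]ᵀ.
Δ = 90.0000·6 − (20.0000)² = 140.0000; k = (-60.8889·6 − 20.0000·-12.5126)/140.0000 = -0.82201, ln C = (90.0000·-12.5126 − 20.0000·-60.8889)/140.0000 = 0.65462.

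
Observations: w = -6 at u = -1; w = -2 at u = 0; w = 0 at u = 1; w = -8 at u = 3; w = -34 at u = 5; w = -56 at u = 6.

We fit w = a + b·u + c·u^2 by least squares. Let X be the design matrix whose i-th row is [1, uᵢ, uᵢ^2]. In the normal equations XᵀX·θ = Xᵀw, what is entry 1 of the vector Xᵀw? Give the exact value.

Entry 1 ↔ basis 1, so (Xᵀw)_{1} = Σᵢ wᵢ = (1)·(-6) + (1)·(-2) + (1)·(0) + (1)·(-8) + (1)·(-34) + (1)·(-56) = -106.

-106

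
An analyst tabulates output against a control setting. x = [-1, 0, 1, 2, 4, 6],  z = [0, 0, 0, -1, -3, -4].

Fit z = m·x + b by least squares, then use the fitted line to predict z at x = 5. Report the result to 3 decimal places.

Entries of MᵀM: Σx·x = 58, Σx = 12, Σ1 = 6.
For Mᵀz: Σx·z = -38, Σz = -8.
MᵀM·[m, b]ᵀ = Mᵀz becomes [[58, 12]; [12, 6]]·[m, b]ᵀ = [-38, -8]ᵀ.
Δ = 58·6 − 12² = 204.
m = ((-38)·6 − 12·(-8))/204 = -11/17; b = (58·(-8) − 12·(-38))/204 = -2/51.
At x = 5: ẑ = (-11/17)·(5) + (-2/51)·(1) = -167/51.

ẑ = -3.275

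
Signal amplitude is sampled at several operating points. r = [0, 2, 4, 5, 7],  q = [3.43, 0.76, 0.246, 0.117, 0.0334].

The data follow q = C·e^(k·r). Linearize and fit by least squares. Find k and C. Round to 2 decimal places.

Linearized form: ln q = k·r + ln C. From the 5 transformed points,
Σr = 18.0000, Σ(r)² = 94.0000, Σln q = -5.9891, Σr·ln q = -40.6809.
Equations: 94.0000·k + 18.0000·ln C = -40.6809;  18.0000·k + 5·ln C = -5.9891.
Slope k = (n·Σr·ln q − Σr·Σln q)/(n·Σ(r)² − (Σr)²) = (5·-40.6809 − 18.0000·-5.9891)/146.0000 = -0.65480; ln C = (Σln q − k·Σr)/n = 1.15947, so C = exp(1.15947) = 3.18823.

k = -0.65, C = 3.19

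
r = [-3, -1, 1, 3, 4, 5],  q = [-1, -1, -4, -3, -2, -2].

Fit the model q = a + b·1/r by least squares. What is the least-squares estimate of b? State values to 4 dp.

b = -1.5677

Normal-equation sums: Σ1 = 6, Σ1/r = 9/20, Σ1/r·1/r = 8369/3600.
Right-hand side: Σq = -13, Σ1/r·q = -137/30.
AᵀA·[a, b]ᵀ = Aᵀq becomes [[6, 9/20]; [9/20, 8369/3600]]·[a, b]ᵀ = [-13, -137/30]ᵀ.
Determinant 6·(8369/3600) − (9/20)² = 3299/240.
a = ((-13)·(8369/3600) − (9/20)·(-137/30))/(3299/240) = -101399/49485; b = (6·(-137/30) − (9/20)·(-13))/(3299/240) = -5172/3299.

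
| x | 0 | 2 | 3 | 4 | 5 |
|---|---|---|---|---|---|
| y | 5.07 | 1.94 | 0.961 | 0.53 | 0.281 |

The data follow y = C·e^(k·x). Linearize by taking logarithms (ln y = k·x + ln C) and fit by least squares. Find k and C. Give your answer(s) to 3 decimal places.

k = -0.584, C = 5.488

Taking logs, ln y = k·x + ln C, so regress ln y on x.
AᵀA = [[54.0000, 14.0000]; [14.0000, 5]], rhs = [-7.6805, 0.3420]ᵀ  (here Σx = 14.0000, Σ(x)² = 54.0000, Σln y = 0.3420, Σx·ln y = -7.6805).
Solving (det = 74.0000): k = -0.58365, ln C = 1.70261, so C = exp(1.70261) = 5.48825.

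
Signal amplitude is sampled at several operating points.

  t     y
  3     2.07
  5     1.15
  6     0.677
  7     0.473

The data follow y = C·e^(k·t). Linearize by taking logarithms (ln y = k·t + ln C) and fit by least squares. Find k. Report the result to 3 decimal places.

k = -0.374

Linearized form: ln y = k·t + ln C. From the 4 transformed points,
Σt = 21.0000, Σ(t)² = 119.0000, Σln y = -0.2714, Σt·ln y = -4.6997.
Normal system: [[119.0000, 21.0000]; [21.0000, 4]]·[k, ln C]ᵀ = [-4.6997, -0.2714]ᵀ.
Solving (det = 35.0000): k = -0.37424, ln C = 1.89693.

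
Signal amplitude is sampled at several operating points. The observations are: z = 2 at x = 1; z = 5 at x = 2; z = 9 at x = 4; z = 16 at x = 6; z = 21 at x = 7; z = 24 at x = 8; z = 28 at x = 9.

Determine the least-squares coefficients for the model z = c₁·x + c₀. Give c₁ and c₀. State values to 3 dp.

c₁ = 3.247, c₀ = -2.165

MᵀM·[c₁, c₀]ᵀ = Mᵀz reads: 251·c₁ + 37·c₀ = 735;  37·c₁ + 7·c₀ = 105.
det = 251·7 − 37² = 388.
c₁ = (735·7 − 37·105)/388 = 315/97; c₀ = (251·105 − 37·735)/388 = -210/97.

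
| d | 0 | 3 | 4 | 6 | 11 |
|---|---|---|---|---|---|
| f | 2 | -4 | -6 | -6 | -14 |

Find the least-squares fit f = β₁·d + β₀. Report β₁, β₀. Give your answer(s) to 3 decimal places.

Entries of XᵀX: Σd·d = 182, Σd = 24, Σ1 = 5.
Moment sums: Σd·f = -226, Σf = -28.
XᵀX·[β₁, β₀]ᵀ = Xᵀf becomes [[182, 24]; [24, 5]]·[β₁, β₀]ᵀ = [-226, -28]ᵀ.
Determinant 182·5 − 24² = 334.
β₁ = ((-226)·5 − 24·(-28))/334 = -229/167; β₀ = (182·(-28) − 24·(-226))/334 = 164/167.

β₁ = -1.371, β₀ = 0.982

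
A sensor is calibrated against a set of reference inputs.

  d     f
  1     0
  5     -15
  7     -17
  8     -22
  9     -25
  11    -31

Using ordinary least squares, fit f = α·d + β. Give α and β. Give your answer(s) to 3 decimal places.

α = -3.030, β = 2.373

Sums needed: Σd·d = 341, Σd = 41, Σ1 = 6.
And Σd·f = -936, Σf = -110.
So XᵀX·[α, β]ᵀ = Xᵀf: [[341, 41]; [41, 6]]·[α, β]ᵀ = [-936, -110]ᵀ.
Determinant 341·6 − 41² = 365.
α = ((-936)·6 − 41·(-110))/365 = -1106/365; β = (341·(-110) − 41·(-936))/365 = 866/365.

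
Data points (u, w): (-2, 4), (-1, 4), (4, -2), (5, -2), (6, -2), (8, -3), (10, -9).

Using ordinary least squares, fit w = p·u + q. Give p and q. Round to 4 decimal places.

p = -0.9635, q = 2.7007

The normal equations are: 246·p + 30·q = -156;  30·p + 7·q = -10.
(Σu·u = 246, Σu = 30, Σ1 = 7, Σu·w = -156, Σw = -10.)
det = 246·7 − 30² = 822.
p = ((-156)·7 − 30·(-10))/822 = -132/137; q = (246·(-10) − 30·(-156))/822 = 370/137.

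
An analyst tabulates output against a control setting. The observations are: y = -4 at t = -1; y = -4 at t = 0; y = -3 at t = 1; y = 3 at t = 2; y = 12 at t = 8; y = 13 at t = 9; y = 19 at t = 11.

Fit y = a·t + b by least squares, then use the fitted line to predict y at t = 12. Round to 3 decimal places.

Normal-equation sums: Σt·t = 272, Σt = 30, Σ1 = 7.
And Σt·y = 429, Σy = 36.
XᵀX·[a, b]ᵀ = Xᵀy becomes [[272, 30]; [30, 7]]·[a, b]ᵀ = [429, 36]ᵀ.
det = 272·7 − 30² = 1004.
a = (429·7 − 30·36)/1004 = 1923/1004; b = (272·36 − 30·429)/1004 = -1539/502.
At t = 12: ŷ = (1923/1004)·(12) + (-1539/502)·(1) = 9999/502.

ŷ = 19.918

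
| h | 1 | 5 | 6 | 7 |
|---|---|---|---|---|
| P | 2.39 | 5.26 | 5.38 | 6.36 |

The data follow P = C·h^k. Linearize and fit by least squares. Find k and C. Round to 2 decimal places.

Taking logs, ln P = k·ln h + ln C, so regress ln P on ln h.
XᵀX = [[9.5873, 5.3471]; [5.3471, 4]], rhs = [9.2868, 6.0641]ᵀ  (here Σln h = 5.3471, Σ(ln h)² = 9.5873, Σln P = 6.0641, Σln h·ln P = 9.2868).
Slope k = (n·Σln h·ln P − Σln h·Σln P)/(n·Σ(ln h)² − (Σln h)²) = (4·9.2868 − 5.3471·6.0641)/9.7575 = 0.48391; ln C = (Σln P − k·Σln h)/n = 0.86916, so C = exp(0.86916) = 2.38489.

k = 0.48, C = 2.38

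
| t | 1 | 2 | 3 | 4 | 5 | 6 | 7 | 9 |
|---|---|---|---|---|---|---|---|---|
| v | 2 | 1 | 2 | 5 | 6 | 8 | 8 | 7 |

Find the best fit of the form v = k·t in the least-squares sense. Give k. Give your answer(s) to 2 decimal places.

Normal-equation sums: Σt·t = 221.
And Σt·v = 227.
AᵀA·[k]ᵀ = Aᵀv becomes [[221]]·[k]ᵀ = [227]ᵀ.
Hence k = 227 / 221 ≈ 1.02715.

k = 1.03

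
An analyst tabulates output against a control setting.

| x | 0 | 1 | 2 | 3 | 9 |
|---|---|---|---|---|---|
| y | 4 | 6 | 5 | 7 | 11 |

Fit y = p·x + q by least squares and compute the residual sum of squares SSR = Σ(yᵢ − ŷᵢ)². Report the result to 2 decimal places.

SSR = 1.82

Setting ∂/∂p … = 0 gives: 95·p + 15·q = 136;  15·p + 5·q = 33.
Determinant 95·5 − 15² = 250.
p = (136·5 − 15·33)/250 = 37/50; q = (95·33 − 15·136)/250 = 219/50.
Residuals: -19/50, 22/25, -43/50, 2/5, -1/25; SSR = 91/50.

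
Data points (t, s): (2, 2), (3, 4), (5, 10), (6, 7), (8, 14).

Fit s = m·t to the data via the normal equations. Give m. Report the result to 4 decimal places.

The normal system AᵀA·[m]ᵀ = Aᵀs is [[138]]·[m]ᵀ = [220]ᵀ.
Hence m = 220 / 138 ≈ 1.5942.

m = 1.5942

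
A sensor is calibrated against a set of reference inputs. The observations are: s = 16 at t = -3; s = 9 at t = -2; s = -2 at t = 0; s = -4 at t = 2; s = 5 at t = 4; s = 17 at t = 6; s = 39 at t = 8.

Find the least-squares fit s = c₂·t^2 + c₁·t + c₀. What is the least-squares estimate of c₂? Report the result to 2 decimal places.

c₂ = 0.98

Forming MᵀM = [[5761, 765, 133]; [765, 133, 15]; [133, 15, 7]] and Mᵀs = [3352, 360, 80]ᵀ gives MᵀM·[c₂, c₁, c₀]ᵀ = Mᵀs.
Row-reducing yields c₂ = 23564/23943, c₁ = -22460/7981, c₀ = -29696/23943.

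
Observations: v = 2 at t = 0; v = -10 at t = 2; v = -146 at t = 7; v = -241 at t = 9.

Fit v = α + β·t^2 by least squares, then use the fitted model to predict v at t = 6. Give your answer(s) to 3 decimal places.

From the data, Σ1 = 4, Σt^2 = 134, Σt^2·t^2 = 8978.
Right-hand side: Σv = -395, Σt^2·v = -26715.
Eliminating β: 8978·(row 1) − 134·(row 2) gives 17956·α = 8978·(-395) − 134·(-26715) = 33500, so α = 125/67.
Then β = ((-26715) − 134·(125/67))/8978 = -26965/8978.
At t = 6: v̂ = (125/67)·(1) + (-26965/8978)·(36) = -476995/4489.

v̂ = -106.259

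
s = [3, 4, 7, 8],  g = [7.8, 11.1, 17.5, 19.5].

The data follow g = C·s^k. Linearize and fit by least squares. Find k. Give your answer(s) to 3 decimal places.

With ln gᵢ as the transformed response and ln sᵢ as the regressor:
AᵀA = [[11.2394, 6.5103]; [6.5103, 4]], rhs = [17.3398, 10.2937]ᵀ  (here Σln s = 6.5103, Σ(ln s)² = 11.2394, Σln g = 10.2937, Σln s·ln g = 17.3398).
Slope k = (n·Σln s·ln g − Σln s·Σln g)/(n·Σ(ln s)² − (Σln s)²) = (4·17.3398 − 6.5103·10.2937)/2.5742 = 0.91086; ln C = (Σln g − k·Σln s)/n = 1.09094.

k = 0.911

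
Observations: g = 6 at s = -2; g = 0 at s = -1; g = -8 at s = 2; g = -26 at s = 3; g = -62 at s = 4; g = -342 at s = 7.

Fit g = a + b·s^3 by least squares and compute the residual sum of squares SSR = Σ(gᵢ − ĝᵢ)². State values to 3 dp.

SSR = 8.687

Normal-equation sums: Σ1 = 6, Σs^3 = 433, Σs^3·s^3 = 122603.
For Xᵀg: Σg = -432, Σs^3·g = -122088.
det = 6·122603 − 433² = 548129.
a = ((-432)·122603 − 433·(-122088))/548129 = -100392/548129; b = (6·(-122088) − 433·(-432))/548129 = -545472/548129.
Residuals: -974610/548129, -445080/548129, 79136/548129, 576782/548129, 1026602/548129, -262830/548129; SSR = 4761456/548129.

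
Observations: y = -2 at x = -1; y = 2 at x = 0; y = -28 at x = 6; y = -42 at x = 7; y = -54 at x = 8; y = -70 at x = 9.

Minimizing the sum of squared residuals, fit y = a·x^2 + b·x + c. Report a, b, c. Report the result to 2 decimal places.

Compute the Gram sums: Σx^2·x^2 = 14355, Σx^2·x = 1799, Σx^2 = 231, Σx·x = 231, Σx = 29, Σ1 = 6.
And Σx^2·y = -12194, Σx·y = -1522, Σy = -194.
Normal equations: [[14355, 1799, 231]; [1799, 231, 29]; [231, 29, 6]]·[a, b, c]ᵀ = [-12194, -1522, -194]ᵀ.
Row-reducing yields a = -1519/1514, b = 8369/7570, c = 3597/3785.

a = -1.00, b = 1.11, c = 0.95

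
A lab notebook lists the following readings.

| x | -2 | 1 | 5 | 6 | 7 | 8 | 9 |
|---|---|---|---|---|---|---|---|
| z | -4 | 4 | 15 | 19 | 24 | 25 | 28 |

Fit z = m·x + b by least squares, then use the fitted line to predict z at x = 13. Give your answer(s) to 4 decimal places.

Entries of MᵀM: Σx·x = 260, Σx = 34, Σ1 = 7.
Moment sums: Σx·z = 821, Σz = 111.
Normal equations: [[260, 34]; [34, 7]]·[m, b]ᵀ = [821, 111]ᵀ.
Determinant 260·7 − 34² = 664.
m = (821·7 − 34·111)/664 = 1973/664; b = (260·111 − 34·821)/664 = 473/332.
At x = 13: ẑ = (1973/664)·(13) + (473/332)·(1) = 26595/664.

ẑ = 40.0527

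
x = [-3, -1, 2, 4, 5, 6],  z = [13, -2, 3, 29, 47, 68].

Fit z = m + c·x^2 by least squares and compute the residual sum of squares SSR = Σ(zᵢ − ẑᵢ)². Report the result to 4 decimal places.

SSR = 3.1239

Forming MᵀM = [[6, 91]; [91, 2275]] and Mᵀz = [158, 4214]ᵀ gives MᵀM·[m, c]ᵀ = Mᵀz.
Determinant 6·2275 − 91² = 5369.
m = (158·2275 − 91·4214)/5369 = -264/59; c = (6·4214 − 91·158)/5369 = 1558/767.
Residuals: -619/767, 340/767, -499/767, 747/767, 9/13, -500/767; SSR = 2396/767.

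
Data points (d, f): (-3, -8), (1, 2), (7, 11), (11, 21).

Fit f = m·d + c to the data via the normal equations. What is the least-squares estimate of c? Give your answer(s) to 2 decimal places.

c = -1.43

From the data, Σd·d = 180, Σd = 16, Σ1 = 4.
Moment sums: Σd·f = 334, Σf = 26.
So AᵀA·[m, c]ᵀ = Aᵀf: [[180, 16]; [16, 4]]·[m, c]ᵀ = [334, 26]ᵀ.
Determinant 180·4 − 16² = 464.
m = (334·4 − 16·26)/464 = 115/58; c = (180·26 − 16·334)/464 = -83/58.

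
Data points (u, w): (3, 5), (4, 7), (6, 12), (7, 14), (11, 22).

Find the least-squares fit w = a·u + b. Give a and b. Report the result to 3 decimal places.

Forming AᵀA = [[231, 31]; [31, 5]] and Aᵀw = [455, 60]ᵀ gives AᵀA·[a, b]ᵀ = Aᵀw.
det = 231·5 − 31² = 194.
a = (455·5 − 31·60)/194 = 415/194; b = (231·60 − 31·455)/194 = -245/194.

a = 2.139, b = -1.263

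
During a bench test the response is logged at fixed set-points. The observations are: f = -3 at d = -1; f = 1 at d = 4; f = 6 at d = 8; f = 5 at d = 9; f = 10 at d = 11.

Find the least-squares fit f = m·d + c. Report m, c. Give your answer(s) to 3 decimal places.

Compute the Gram sums: Σd·d = 283, Σd = 31, Σ1 = 5.
For Mᵀf: Σd·f = 210, Σf = 19.
Eliminating c: 5·(row 1) − 31·(row 2) gives 454·m = 5·210 − 31·19 = 461, so m = 461/454.
Then c = (19 − 31·(461/454))/5 = -1133/454.

m = 1.015, c = -2.496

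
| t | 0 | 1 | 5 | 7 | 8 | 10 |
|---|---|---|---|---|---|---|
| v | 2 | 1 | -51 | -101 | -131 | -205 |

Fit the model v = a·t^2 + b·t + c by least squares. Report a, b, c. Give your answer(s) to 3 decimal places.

The normal system XᵀX·[a, b, c]ᵀ = Xᵀv is [[17123, 1981, 239]; [1981, 239, 31]; [239, 31, 6]]·[a, b, c]ᵀ = [-35107, -4059, -485]ᵀ.
Row-reducing yields a = -23369/11616, b = -697/1056, c = 5253/1936.

a = -2.012, b = -0.660, c = 2.713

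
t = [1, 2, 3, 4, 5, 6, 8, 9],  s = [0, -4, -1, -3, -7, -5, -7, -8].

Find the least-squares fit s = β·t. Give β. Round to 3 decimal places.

β = -0.915

Entries of MᵀM: Σt·t = 236.
Right-hand side: Σt·s = -216.
Normal equations: [[236]]·[β]ᵀ = [-216]ᵀ.
Hence β = -216 / 236 ≈ -0.915254.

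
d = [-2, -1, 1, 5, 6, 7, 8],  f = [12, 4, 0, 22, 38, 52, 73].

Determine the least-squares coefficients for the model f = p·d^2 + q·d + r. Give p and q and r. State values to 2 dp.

Sums needed: Σd^2·d^2 = 8436, Σd^2·d = 1188, Σd^2 = 180, Σd·d = 180, Σd = 24, Σ1 = 7.
For Mᵀf: Σd^2·f = 9190, Σd·f = 1258, Σf = 201.
Normal equations: [[8436, 1188, 180]; [1188, 180, 24]; [180, 24, 7]]·[p, q, r]ᵀ = [9190, 1258, 201]ᵀ.
Row-reducing yields p = 829/561, q = -9463/3366, r = 199/561.

p = 1.48, q = -2.81, r = 0.35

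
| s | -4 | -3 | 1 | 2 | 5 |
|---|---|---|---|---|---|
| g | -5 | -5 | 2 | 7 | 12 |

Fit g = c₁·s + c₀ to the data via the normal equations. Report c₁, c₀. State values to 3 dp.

c₁ = 1.985, c₀ = 1.803

Setting ∂/∂c₁ … = 0 gives: 55·c₁ + 1·c₀ = 111;  1·c₁ + 5·c₀ = 11.
Eliminating c₀: 5·(row 1) − 1·(row 2) gives 274·c₁ = 5·111 − 1·11 = 544, so c₁ = 272/137.
Then c₀ = (11 − 1·(272/137))/5 = 247/137.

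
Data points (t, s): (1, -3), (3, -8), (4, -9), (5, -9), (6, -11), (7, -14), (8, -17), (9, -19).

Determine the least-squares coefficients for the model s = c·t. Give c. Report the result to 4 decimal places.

c = -2.0605

With design matrix A, AᵀA = [[281]] and Aᵀs = [-579]ᵀ.
Hence c = -579 / 281 ≈ -2.0605.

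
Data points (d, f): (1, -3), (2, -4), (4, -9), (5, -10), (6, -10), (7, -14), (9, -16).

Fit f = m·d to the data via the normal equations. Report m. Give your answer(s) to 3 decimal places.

m = -1.882

Normal-equation sums: Σd·d = 212.
Right-hand side: Σd·f = -399.
Hence m = -399 / 212 ≈ -1.88208.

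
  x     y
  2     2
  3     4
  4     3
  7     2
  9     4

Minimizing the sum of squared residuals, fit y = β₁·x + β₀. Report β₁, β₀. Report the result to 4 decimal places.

From the data, Σx·x = 159, Σx = 25, Σ1 = 5.
Right-hand side: Σx·y = 78, Σy = 15.
Normal equations: [[159, 25]; [25, 5]]·[β₁, β₀]ᵀ = [78, 15]ᵀ.
det = 159·5 − 25² = 170.
β₁ = (78·5 − 25·15)/170 = 3/34; β₀ = (159·15 − 25·78)/170 = 87/34.

β₁ = 0.0882, β₀ = 2.5588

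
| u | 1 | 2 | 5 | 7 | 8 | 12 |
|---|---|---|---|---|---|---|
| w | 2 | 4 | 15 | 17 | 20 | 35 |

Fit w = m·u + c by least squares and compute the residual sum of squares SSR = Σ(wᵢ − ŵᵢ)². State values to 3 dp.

Setting ∂/∂m … = 0 gives: 287·m + 35·c = 784;  35·m + 6·c = 93.
(Σu·u = 287, Σu = 35, Σ1 = 6, Σu·w = 784, Σw = 93.)
Δ = 287·6 − 35² = 497.
m = (784·6 − 35·93)/497 = 207/71; c = (287·93 − 35·784)/497 = -107/71.
Residuals: 42/71, -23/71, 137/71, -135/71, -129/71, 108/71; SSR = 952/71.

SSR = 13.408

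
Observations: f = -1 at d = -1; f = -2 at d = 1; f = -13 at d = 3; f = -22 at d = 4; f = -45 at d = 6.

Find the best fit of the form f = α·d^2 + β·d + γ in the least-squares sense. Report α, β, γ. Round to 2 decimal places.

α = -1.10, β = -0.85, γ = -0.54

The normal equations are: 1635·α + 307·β + 63·γ = -2092;  307·α + 63·β + 13·γ = -398;  63·α + 13·β + 5·γ = -83.
Solving the 3×3 system (Gaussian elimination) gives α = -11145/10142, β = -8627/10142, γ = -250/461.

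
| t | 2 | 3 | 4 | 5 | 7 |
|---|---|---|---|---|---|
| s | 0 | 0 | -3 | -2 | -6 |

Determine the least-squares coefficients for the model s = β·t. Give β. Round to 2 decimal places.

β = -0.62

Compute the Gram sums: Σt·t = 103.
Moment sums: Σt·s = -64.
Hence β = -64 / 103 ≈ -0.621359.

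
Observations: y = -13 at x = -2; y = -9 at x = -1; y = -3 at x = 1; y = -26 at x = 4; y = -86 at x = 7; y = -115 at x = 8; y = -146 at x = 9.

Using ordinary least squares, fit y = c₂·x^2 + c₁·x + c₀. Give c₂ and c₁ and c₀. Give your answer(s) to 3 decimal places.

c₂ = -1.986, c₁ = 1.957, c₀ = -2.854

The normal system AᵀA·[c₂, c₁, c₀]ᵀ = Aᵀy is [[13332, 1640, 216]; [1640, 216, 26]; [216, 26, 7]]·[c₂, c₁, c₀]ᵀ = [-23880, -2908, -398]ᵀ.
Row-reducing yields c₂ = -82050/41321, c₁ = 80862/41321, c₀ = -117910/41321.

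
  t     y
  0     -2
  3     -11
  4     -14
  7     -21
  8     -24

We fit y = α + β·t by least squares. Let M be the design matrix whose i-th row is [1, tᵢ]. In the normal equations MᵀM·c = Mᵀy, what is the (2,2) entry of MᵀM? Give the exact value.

138

Row 2 ↔ basis t, column 2 ↔ basis t, so (MᵀM)_{2,2} = Σᵢ (t)·(t) = (0)·(0) + (3)·(3) + (4)·(4) + (7)·(7) + (8)·(8) = 138.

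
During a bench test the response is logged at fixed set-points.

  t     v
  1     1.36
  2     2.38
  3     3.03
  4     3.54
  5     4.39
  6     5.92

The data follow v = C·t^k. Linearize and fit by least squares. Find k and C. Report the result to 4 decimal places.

k = 0.7637, C = 1.3454

Taking logs, ln v = k·ln t + ln C, so regress ln v on ln t.
Σln t = 6.5793, Σ(ln t)² = 9.4099, Σln v = 6.8049, Σln t·ln v = 9.1386.
Equations: 9.4099·k + 6.5793·ln C = 9.1386;  6.5793·k + 6·ln C = 6.8049.
Slope k = (n·Σln t·ln v − Σln t·Σln v)/(n·Σ(ln t)² − (Σln t)²) = (6·9.1386 − 6.5793·6.8049)/13.1729 = 0.76370; ln C = (Σln v − k·Σln t)/n = 0.29672, so C = exp(0.29672) = 1.34544.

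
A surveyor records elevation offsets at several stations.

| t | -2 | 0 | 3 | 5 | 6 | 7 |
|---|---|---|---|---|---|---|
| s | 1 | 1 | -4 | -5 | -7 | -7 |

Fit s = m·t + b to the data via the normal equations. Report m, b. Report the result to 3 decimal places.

AᵀA·[m, b]ᵀ = Aᵀs reads: 123·m + 19·b = -130;  19·m + 6·b = -21.
Determinant 123·6 − 19² = 377.
m = ((-130)·6 − 19·(-21))/377 = -381/377; b = (123·(-21) − 19·(-130))/377 = -113/377.

m = -1.011, b = -0.300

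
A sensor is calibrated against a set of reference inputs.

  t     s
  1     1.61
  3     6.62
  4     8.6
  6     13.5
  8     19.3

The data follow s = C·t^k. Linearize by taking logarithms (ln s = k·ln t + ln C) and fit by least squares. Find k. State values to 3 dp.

Linearized form: ln s = k·ln t + ln C. From the 5 transformed points,
Σln t = 6.3561, Σ(ln t)² = 10.6632, Σln s = 10.0809, Σln t·ln s = 15.8782.
Equations: 10.6632·k + 6.3561·ln C = 15.8782;  6.3561·k + 5·ln C = 10.0809.
Solving (det = 12.9161): k = 1.18580, ln C = 0.50876.

k = 1.186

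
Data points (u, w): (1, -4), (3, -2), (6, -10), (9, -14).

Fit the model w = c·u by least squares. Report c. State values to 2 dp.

Entries of AᵀA: Σu·u = 127.
For Aᵀw: Σu·w = -196.
AᵀA·[c]ᵀ = Aᵀw becomes [[127]]·[c]ᵀ = [-196]ᵀ.
Hence c = -196 / 127 ≈ -1.54331.

c = -1.54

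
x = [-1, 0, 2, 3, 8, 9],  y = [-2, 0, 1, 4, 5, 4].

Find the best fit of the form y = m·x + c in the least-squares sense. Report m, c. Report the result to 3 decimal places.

m = 0.585, c = -0.047

The normal equations are: 159·m + 21·c = 92;  21·m + 6·c = 12.
det = 159·6 − 21² = 513.
m = (92·6 − 21·12)/513 = 100/171; c = (159·12 − 21·92)/513 = -8/171.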